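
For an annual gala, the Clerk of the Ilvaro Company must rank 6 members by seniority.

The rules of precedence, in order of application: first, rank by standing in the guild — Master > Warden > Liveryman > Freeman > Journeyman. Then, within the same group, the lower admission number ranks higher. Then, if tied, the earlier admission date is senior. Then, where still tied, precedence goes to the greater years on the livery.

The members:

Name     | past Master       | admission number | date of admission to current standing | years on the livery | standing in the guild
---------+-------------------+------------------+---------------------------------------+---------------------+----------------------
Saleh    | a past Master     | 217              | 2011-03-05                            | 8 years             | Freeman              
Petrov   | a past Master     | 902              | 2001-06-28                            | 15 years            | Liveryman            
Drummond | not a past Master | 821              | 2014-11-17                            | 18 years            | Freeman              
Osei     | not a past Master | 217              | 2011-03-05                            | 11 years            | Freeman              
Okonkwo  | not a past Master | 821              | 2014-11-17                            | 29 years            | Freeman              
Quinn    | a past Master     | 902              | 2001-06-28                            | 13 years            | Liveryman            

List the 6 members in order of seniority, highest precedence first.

By standing in the guild: Petrov and Quinn (Liveryman); then Osei, Saleh, Okonkwo and Drummond (Freeman).
Petrov and Quinn both have admission number 902, so the next rule applies.
Petrov and Quinn both have date of admission to current standing 2001-06-28, so the next rule applies.
Among Petrov and Quinn, by years on the livery (higher first): Petrov (15 years) before Quinn (13 years).
Among Osei, Saleh, Okonkwo and Drummond, by admission number (lower first): Osei and Saleh (217) before Okonkwo and Drummond (821).
Osei and Saleh both have date of admission to current standing 2011-03-05, so the next rule applies.
Among Osei and Saleh, by years on the livery (higher first): Osei (11 years) before Saleh (8 years).
Okonkwo and Drummond both have date of admission to current standing 2014-11-17, so the next rule applies.
Among Okonkwo and Drummond, by years on the livery (higher first): Okonkwo (29 years) before Drummond (18 years).
Full order: Petrov, Quinn, Osei, Saleh, Okonkwo, Drummond.

Petrov, Quinn, Osei, Saleh, Okonkwo, Drummond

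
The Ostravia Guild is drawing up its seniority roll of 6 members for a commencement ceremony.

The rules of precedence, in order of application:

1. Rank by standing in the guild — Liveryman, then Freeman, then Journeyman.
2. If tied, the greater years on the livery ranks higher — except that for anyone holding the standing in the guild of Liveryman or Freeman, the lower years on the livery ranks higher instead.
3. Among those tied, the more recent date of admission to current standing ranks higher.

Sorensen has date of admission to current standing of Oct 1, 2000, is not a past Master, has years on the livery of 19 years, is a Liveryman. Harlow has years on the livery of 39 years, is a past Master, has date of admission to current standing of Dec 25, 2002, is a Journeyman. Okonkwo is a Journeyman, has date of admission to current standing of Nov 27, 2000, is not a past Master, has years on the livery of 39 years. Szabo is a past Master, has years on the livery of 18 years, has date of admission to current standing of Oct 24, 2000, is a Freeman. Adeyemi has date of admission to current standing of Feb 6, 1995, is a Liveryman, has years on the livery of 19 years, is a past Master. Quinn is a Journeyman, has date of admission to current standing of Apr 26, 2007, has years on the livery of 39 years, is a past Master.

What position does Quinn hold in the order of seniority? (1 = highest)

4

By standing in the guild: Sorensen and Adeyemi (Liveryman); then Szabo (Freeman); then Quinn, Harlow and Okonkwo (Journeyman).
Sorensen and Adeyemi both have years on the livery 19 years, so the next rule applies.
Among Sorensen and Adeyemi, by date of admission to current standing (later first): Sorensen (Oct 1, 2000) before Adeyemi (Feb 6, 1995).
Quinn, Harlow and Okonkwo all have years on the livery 39 years, so the next rule applies.
Among Quinn, Harlow and Okonkwo, by date of admission to current standing (later first): Quinn (Apr 26, 2007) before Harlow (Dec 25, 2002) before Okonkwo (Nov 27, 2000).
Order: Sorensen, Adeyemi, Szabo, Quinn, Harlow, Okonkwo. So position 4.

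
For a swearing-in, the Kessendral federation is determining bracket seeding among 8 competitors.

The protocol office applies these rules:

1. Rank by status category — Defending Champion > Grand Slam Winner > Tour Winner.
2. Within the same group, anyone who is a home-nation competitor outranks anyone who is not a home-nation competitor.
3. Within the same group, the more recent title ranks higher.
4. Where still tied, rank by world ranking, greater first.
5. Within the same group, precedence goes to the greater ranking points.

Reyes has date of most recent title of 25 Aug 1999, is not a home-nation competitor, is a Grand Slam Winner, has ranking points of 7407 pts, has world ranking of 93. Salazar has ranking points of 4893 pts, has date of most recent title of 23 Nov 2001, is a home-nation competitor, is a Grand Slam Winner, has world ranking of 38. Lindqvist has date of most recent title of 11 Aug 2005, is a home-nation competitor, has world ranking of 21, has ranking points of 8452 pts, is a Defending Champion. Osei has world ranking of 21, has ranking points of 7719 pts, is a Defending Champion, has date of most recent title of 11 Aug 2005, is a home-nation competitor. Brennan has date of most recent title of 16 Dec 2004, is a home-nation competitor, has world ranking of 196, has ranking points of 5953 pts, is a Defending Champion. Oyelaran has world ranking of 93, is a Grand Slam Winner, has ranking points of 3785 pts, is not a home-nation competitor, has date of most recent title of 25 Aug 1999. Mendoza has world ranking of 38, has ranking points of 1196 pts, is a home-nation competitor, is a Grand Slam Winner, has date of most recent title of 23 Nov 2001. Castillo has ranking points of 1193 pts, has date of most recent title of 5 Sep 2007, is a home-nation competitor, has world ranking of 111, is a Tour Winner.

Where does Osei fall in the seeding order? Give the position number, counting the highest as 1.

2

By status category: Lindqvist, Osei and Brennan (Defending Champion); then Salazar, Mendoza, Reyes and Oyelaran (Grand Slam Winner); then Castillo (Tour Winner).
Lindqvist, Osei and Brennan are each a home-nation competitor, so the next rule applies.
Among Lindqvist, Osei and Brennan, by date of most recent title (later first): Lindqvist and Osei (11 Aug 2005) before Brennan (16 Dec 2004).
Lindqvist and Osei both have world ranking 21, so the next rule applies.
Among Lindqvist and Osei, by ranking points (higher first): Lindqvist (8452 pts) before Osei (7719 pts).
Among Salazar, Mendoza, Reyes and Oyelaran, a home-nation competitor before not a home-nation competitor: Salazar and Mendoza (a home-nation competitor) before Reyes and Oyelaran (not a home-nation competitor).
Salazar and Mendoza both have date of most recent title 23 Nov 2001, so the next rule applies.
Salazar and Mendoza both have world ranking 38, so the next rule applies.
Among Salazar and Mendoza, by ranking points (higher first): Salazar (4893 pts) before Mendoza (1196 pts).
Reyes and Oyelaran both have date of most recent title 25 Aug 1999, so the next rule applies.
Reyes and Oyelaran both have world ranking 93, so the next rule applies.
Among Reyes and Oyelaran, by ranking points (higher first): Reyes (7407 pts) before Oyelaran (3785 pts).
Order: Lindqvist, Osei, Brennan, Salazar, Mendoza, Reyes, Oyelaran, Castillo. So position 2.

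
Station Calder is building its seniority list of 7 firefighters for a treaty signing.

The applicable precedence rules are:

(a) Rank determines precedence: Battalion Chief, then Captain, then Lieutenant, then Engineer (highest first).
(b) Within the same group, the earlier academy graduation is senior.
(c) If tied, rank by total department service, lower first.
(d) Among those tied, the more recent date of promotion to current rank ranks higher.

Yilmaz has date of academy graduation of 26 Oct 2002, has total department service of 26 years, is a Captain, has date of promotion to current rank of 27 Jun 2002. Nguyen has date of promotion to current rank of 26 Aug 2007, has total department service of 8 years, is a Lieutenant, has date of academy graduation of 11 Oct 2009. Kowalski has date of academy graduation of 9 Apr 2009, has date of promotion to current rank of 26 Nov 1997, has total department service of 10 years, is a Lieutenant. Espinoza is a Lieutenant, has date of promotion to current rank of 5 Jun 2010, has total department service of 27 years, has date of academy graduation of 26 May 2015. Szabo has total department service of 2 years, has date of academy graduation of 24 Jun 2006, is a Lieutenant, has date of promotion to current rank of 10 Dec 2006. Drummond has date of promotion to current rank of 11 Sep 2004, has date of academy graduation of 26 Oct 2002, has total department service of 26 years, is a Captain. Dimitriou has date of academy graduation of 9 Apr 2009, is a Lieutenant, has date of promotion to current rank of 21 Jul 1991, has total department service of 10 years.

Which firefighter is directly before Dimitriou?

By rank: Drummond and Yilmaz (Captain); then Szabo, Kowalski, Dimitriou, Nguyen and Espinoza (Lieutenant).
Drummond and Yilmaz both have date of academy graduation 26 Oct 2002, so the next rule applies.
Drummond and Yilmaz both have total department service 26 years, so the next rule applies.
Among Drummond and Yilmaz, by date of promotion to current rank (later first): Drummond (11 Sep 2004) before Yilmaz (27 Jun 2002).
Among Szabo, Kowalski, Dimitriou, Nguyen and Espinoza, by date of academy graduation (earlier first): Szabo (24 Jun 2006) before Kowalski and Dimitriou (9 Apr 2009) before Nguyen (11 Oct 2009) before Espinoza (26 May 2015).
Kowalski and Dimitriou both have total department service 10 years, so the next rule applies.
Among Kowalski and Dimitriou, by date of promotion to current rank (later first): Kowalski (26 Nov 1997) before Dimitriou (21 Jul 1991).
Order: Drummond, Yilmaz, Szabo, Kowalski, Dimitriou, Nguyen, Espinoza.

Kowalski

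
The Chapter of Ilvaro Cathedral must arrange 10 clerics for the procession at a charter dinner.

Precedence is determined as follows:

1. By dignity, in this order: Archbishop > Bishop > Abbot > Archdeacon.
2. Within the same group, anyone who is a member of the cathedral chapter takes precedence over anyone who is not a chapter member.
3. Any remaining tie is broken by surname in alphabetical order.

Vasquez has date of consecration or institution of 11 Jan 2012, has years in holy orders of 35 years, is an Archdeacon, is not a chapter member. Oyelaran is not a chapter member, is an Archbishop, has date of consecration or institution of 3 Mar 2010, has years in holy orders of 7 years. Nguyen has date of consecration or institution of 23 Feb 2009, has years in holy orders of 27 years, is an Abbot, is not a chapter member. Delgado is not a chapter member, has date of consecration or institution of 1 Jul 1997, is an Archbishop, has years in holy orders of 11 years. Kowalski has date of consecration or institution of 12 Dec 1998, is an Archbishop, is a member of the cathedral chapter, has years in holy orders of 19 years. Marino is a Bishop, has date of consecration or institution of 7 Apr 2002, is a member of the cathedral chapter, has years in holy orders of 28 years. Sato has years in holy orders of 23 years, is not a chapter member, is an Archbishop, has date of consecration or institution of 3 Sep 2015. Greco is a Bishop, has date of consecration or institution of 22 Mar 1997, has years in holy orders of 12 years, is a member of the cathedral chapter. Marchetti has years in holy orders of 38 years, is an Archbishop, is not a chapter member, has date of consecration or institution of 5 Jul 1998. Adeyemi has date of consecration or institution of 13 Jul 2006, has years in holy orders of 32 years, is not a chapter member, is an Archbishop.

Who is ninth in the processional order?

Nguyen

By dignity: Kowalski, Adeyemi, Delgado, Marchetti, Oyelaran and Sato (Archbishop); then Greco and Marino (Bishop); then Nguyen (Abbot); then Vasquez (Archdeacon).
Among Kowalski, Adeyemi, Delgado, Marchetti, Oyelaran and Sato, a member of the cathedral chapter before not a chapter member: Kowalski (a member of the cathedral chapter) before Adeyemi, Delgado, Marchetti, Oyelaran and Sato (not a chapter member).
Among Adeyemi, Delgado, Marchetti, Oyelaran and Sato, alphabetically by surname: Adeyemi before Delgado before Marchetti before Oyelaran before Sato.
Greco and Marino are each a member of the cathedral chapter, so the next rule applies.
Among Greco and Marino, alphabetically by surname: Greco before Marino.
Order: Kowalski, Adeyemi, Delgado, Marchetti, Oyelaran, Sato, Greco, Marino, Nguyen, Vasquez.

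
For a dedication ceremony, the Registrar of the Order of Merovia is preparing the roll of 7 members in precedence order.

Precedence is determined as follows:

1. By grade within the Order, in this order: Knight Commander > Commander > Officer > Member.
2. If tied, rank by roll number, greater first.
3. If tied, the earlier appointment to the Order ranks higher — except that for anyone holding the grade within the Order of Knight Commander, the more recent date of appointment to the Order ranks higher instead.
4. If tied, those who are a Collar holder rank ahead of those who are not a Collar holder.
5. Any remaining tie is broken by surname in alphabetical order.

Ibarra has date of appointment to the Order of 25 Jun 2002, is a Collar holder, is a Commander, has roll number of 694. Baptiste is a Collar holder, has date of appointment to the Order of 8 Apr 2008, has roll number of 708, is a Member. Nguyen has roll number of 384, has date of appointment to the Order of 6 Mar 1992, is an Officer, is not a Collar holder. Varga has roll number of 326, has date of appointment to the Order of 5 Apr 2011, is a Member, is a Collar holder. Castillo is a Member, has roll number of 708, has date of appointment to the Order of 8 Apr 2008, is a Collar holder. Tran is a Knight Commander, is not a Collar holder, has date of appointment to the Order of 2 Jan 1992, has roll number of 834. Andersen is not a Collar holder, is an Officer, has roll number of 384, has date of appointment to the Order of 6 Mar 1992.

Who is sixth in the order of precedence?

By grade within the Order: Tran (Knight Commander); then Ibarra (Commander); then Andersen and Nguyen (Officer); then Baptiste, Castillo and Varga (Member).
Andersen and Nguyen both have roll number 384, so the next rule applies.
Andersen and Nguyen both have date of appointment to the Order 6 Mar 1992, so the next rule applies.
Andersen and Nguyen are each not a Collar holder, so the next rule applies.
Among Andersen and Nguyen, alphabetically by surname: Andersen before Nguyen.
Among Baptiste, Castillo and Varga, by roll number (higher first): Baptiste and Castillo (708) before Varga (326).
Baptiste and Castillo both have date of appointment to the Order 8 Apr 2008, so the next rule applies.
Baptiste and Castillo are each a Collar holder, so the next rule applies.
Among Baptiste and Castillo, alphabetically by surname: Baptiste before Castillo.
Order: Tran, Ibarra, Andersen, Nguyen, Baptiste, Castillo, Varga.

Castillo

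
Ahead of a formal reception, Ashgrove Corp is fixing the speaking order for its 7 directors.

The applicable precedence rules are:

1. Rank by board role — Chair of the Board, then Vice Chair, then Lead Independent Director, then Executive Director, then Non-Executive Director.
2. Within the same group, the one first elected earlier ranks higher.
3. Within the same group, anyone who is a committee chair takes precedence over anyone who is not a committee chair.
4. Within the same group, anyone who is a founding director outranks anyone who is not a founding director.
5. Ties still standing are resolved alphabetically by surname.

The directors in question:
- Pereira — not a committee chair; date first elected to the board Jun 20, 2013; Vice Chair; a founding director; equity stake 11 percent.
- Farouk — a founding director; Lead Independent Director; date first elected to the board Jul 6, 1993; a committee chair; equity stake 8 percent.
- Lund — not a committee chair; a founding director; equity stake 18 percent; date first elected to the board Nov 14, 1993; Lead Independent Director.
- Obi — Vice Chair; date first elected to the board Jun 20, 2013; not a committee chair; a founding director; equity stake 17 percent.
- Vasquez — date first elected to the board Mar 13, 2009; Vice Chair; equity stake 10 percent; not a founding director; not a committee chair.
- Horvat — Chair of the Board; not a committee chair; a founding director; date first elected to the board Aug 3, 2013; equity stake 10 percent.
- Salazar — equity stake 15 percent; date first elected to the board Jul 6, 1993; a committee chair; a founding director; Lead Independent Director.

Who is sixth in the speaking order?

Salazar

By board role: Horvat (Chair of the Board); then Vasquez, Obi and Pereira (Vice Chair); then Farouk, Salazar and Lund (Lead Independent Director).
Among Vasquez, Obi and Pereira, by date first elected to the board (earlier first): Vasquez (Mar 13, 2009) before Obi and Pereira (Jun 20, 2013).
Obi and Pereira are each not a committee chair, so the next rule applies.
Obi and Pereira are each a founding director, so the next rule applies.
Among Obi and Pereira, alphabetically by surname: Obi before Pereira.
Among Farouk, Salazar and Lund, by date first elected to the board (earlier first): Farouk and Salazar (Jul 6, 1993) before Lund (Nov 14, 1993).
Farouk and Salazar are each a committee chair, so the next rule applies.
Farouk and Salazar are each a founding director, so the next rule applies.
Among Farouk and Salazar, alphabetically by surname: Farouk before Salazar.
Order: Horvat, Vasquez, Obi, Pereira, Farouk, Salazar, Lund.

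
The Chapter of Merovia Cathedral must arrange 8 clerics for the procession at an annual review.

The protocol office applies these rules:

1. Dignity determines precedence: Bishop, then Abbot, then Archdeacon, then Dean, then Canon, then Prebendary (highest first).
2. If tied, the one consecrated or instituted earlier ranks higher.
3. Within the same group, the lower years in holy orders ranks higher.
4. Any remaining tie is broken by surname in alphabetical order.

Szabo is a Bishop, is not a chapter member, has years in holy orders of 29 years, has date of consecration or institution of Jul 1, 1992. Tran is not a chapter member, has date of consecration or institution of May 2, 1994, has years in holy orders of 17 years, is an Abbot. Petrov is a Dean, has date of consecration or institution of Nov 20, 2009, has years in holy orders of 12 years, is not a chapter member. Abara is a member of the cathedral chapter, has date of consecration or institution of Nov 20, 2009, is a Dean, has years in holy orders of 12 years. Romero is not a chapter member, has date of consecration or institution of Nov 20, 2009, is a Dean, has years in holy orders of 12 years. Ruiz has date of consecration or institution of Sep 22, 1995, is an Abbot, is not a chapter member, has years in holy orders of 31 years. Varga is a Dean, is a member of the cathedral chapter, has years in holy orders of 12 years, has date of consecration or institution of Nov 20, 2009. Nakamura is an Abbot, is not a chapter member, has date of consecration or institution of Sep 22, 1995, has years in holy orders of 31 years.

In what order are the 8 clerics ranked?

Szabo, Tran, Nakamura, Ruiz, Abara, Petrov, Romero, Varga

By dignity: Szabo (Bishop); then Tran, Nakamura and Ruiz (Abbot); then Abara, Petrov, Romero and Varga (Dean).
Among Tran, Nakamura and Ruiz, by date of consecration or institution (earlier first): Tran (May 2, 1994) before Nakamura and Ruiz (Sep 22, 1995).
Nakamura and Ruiz both have years in holy orders 31 years, so the next rule applies.
Among Nakamura and Ruiz, alphabetically by surname: Nakamura before Ruiz.
Abara, Petrov, Romero and Varga all have date of consecration or institution Nov 20, 2009, so the next rule applies.
Abara, Petrov, Romero and Varga all have years in holy orders 12 years, so the next rule applies.
Among Abara, Petrov, Romero and Varga, alphabetically by surname: Abara before Petrov before Romero before Varga.
Full order: Szabo, Tran, Nakamura, Ruiz, Abara, Petrov, Romero, Varga.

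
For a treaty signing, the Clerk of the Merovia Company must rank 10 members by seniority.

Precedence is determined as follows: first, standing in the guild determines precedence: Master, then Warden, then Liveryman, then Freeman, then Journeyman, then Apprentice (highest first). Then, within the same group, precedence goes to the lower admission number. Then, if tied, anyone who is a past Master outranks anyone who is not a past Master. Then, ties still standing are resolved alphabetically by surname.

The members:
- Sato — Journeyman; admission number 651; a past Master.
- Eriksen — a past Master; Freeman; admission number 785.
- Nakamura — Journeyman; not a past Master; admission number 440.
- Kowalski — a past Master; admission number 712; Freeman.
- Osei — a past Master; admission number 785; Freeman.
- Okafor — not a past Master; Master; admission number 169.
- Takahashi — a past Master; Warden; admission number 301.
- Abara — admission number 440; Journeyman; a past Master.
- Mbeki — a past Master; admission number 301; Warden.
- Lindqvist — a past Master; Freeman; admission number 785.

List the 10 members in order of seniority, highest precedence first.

By standing in the guild: Okafor (Master); then Mbeki and Takahashi (Warden); then Kowalski, Eriksen, Lindqvist and Osei (Freeman); then Abara, Nakamura and Sato (Journeyman).
Mbeki and Takahashi both have admission number 301, so the next rule applies.
Mbeki and Takahashi are each a past Master, so the next rule applies.
Among Mbeki and Takahashi, alphabetically by surname: Mbeki before Takahashi.
Among Kowalski, Eriksen, Lindqvist and Osei, by admission number (lower first): Kowalski (712) before Eriksen, Lindqvist and Osei (785).
Eriksen, Lindqvist and Osei are each a past Master, so the next rule applies.
Among Eriksen, Lindqvist and Osei, alphabetically by surname: Eriksen before Lindqvist before Osei.
Among Abara, Nakamura and Sato, by admission number (lower first): Abara and Nakamura (440) before Sato (651).
Among Abara and Nakamura, a past Master before not a past Master: Abara (a past Master) before Nakamura (not a past Master).
Full order: Okafor, Mbeki, Takahashi, Kowalski, Eriksen, Lindqvist, Osei, Abara, Nakamura, Sato.

Okafor, Mbeki, Takahashi, Kowalski, Eriksen, Lindqvist, Osei, Abara, Nakamura, Sato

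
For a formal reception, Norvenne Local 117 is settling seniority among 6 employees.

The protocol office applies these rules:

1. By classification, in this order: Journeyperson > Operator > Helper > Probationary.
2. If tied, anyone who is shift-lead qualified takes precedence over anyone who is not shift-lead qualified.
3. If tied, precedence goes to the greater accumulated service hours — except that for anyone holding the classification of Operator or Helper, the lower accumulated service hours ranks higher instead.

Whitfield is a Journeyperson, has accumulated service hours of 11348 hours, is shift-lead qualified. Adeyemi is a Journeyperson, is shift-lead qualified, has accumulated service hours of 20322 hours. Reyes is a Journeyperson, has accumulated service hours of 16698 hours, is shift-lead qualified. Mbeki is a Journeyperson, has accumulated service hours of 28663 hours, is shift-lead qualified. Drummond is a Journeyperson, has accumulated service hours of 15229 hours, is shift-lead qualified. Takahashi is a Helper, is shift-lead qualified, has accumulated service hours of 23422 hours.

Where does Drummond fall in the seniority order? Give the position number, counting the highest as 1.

4

By classification: Mbeki, Adeyemi, Reyes, Drummond and Whitfield (Journeyperson); then Takahashi (Helper).
Mbeki, Adeyemi, Reyes, Drummond and Whitfield are each shift-lead qualified, so the next rule applies.
Among Mbeki, Adeyemi, Reyes, Drummond and Whitfield, by accumulated service hours (higher first): Mbeki (28663 hours) before Adeyemi (20322 hours) before Reyes (16698 hours) before Drummond (15229 hours) before Whitfield (11348 hours).
Order: Mbeki, Adeyemi, Reyes, Drummond, Whitfield, Takahashi. So position 4.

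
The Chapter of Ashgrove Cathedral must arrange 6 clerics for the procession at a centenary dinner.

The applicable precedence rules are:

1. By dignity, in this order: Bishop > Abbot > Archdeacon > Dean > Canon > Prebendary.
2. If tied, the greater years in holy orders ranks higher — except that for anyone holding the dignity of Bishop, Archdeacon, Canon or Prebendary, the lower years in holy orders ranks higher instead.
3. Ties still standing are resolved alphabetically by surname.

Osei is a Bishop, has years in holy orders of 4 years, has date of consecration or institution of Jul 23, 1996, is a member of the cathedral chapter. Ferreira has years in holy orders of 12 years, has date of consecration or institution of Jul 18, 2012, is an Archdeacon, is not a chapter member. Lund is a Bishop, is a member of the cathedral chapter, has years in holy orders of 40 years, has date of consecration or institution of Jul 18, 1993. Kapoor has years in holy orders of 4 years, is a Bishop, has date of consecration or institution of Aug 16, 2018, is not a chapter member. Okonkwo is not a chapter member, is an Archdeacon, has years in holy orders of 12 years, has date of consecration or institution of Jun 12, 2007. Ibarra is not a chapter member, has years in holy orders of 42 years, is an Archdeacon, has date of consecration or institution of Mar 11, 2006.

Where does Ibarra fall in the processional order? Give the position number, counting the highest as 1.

By dignity: Kapoor, Osei and Lund (Bishop); then Ferreira, Okonkwo and Ibarra (Archdeacon).
Among Kapoor, Osei and Lund, by years in holy orders (lower first) (reversed rule for this group): Kapoor and Osei (4 years) before Lund (40 years).
Among Kapoor and Osei, alphabetically by surname: Kapoor before Osei.
Among Ferreira, Okonkwo and Ibarra, by years in holy orders (lower first) (reversed rule for this group): Ferreira and Okonkwo (12 years) before Ibarra (42 years).
Among Ferreira and Okonkwo, alphabetically by surname: Ferreira before Okonkwo.
Order: Kapoor, Osei, Lund, Ferreira, Okonkwo, Ibarra. So position 6.

6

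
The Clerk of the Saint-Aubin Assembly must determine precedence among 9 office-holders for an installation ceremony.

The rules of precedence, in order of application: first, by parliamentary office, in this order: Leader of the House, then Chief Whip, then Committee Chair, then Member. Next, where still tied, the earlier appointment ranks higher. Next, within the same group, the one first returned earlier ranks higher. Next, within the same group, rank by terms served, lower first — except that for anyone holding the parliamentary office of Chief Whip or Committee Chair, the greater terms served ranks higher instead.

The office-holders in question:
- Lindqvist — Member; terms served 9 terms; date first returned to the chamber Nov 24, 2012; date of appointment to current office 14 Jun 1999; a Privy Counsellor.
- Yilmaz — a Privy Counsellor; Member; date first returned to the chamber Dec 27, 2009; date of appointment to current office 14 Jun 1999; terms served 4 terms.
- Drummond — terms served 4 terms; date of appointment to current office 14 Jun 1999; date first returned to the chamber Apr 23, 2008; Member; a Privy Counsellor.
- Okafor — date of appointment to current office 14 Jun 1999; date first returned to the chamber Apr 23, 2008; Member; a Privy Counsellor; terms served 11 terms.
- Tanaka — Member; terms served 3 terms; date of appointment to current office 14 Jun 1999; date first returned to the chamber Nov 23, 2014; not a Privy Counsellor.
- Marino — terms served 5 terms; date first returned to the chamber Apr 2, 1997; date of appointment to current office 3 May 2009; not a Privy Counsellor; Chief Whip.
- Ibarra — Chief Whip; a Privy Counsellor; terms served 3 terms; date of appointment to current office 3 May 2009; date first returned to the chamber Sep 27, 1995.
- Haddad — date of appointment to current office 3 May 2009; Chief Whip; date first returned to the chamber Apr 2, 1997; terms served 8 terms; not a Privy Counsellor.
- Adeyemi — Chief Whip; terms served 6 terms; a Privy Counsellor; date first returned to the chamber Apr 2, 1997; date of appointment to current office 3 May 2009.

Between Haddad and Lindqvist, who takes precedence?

Haddad

By parliamentary office: Ibarra, Haddad, Adeyemi and Marino (Chief Whip); then Drummond, Okafor, Yilmaz, Lindqvist and Tanaka (Member).
Ibarra, Haddad, Adeyemi and Marino all have date of appointment to current office 3 May 2009, so the next rule applies.
Among Ibarra, Haddad, Adeyemi and Marino, by date first returned to the chamber (earlier first): Ibarra (Sep 27, 1995) before Haddad, Adeyemi and Marino (Apr 2, 1997).
Among Haddad, Adeyemi and Marino, by terms served (higher first) (reversed rule for this group): Haddad (8 terms) before Adeyemi (6 terms) before Marino (5 terms).
Drummond, Okafor, Yilmaz, Lindqvist and Tanaka all have date of appointment to current office 14 Jun 1999, so the next rule applies.
Among Drummond, Okafor, Yilmaz, Lindqvist and Tanaka, by date first returned to the chamber (earlier first): Drummond and Okafor (Apr 23, 2008) before Yilmaz (Dec 27, 2009) before Lindqvist (Nov 24, 2012) before Tanaka (Nov 23, 2014).
Among Drummond and Okafor, by terms served (lower first): Drummond (4 terms) before Okafor (11 terms).
So Haddad takes precedence.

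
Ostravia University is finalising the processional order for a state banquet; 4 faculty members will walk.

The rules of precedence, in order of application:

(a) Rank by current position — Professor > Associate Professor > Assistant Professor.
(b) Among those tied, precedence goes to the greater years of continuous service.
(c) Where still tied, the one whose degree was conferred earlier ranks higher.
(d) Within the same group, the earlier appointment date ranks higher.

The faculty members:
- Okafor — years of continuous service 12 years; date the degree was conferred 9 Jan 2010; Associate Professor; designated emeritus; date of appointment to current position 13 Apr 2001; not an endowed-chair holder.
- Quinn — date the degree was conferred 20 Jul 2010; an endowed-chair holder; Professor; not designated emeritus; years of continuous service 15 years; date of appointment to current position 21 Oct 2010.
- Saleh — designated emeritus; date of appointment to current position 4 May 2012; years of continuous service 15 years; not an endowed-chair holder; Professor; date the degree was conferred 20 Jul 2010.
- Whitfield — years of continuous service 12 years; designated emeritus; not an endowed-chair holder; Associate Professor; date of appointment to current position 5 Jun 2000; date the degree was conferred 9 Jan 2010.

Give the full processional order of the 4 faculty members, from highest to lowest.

By current position: Quinn and Saleh (Professor); then Whitfield and Okafor (Associate Professor).
Quinn and Saleh both have years of continuous service 15 years, so the next rule applies.
Quinn and Saleh both have date the degree was conferred 20 Jul 2010, so the next rule applies.
Among Quinn and Saleh, by date of appointment to current position (earlier first): Quinn (21 Oct 2010) before Saleh (4 May 2012).
Whitfield and Okafor both have years of continuous service 12 years, so the next rule applies.
Whitfield and Okafor both have date the degree was conferred 9 Jan 2010, so the next rule applies.
Among Whitfield and Okafor, by date of appointment to current position (earlier first): Whitfield (5 Jun 2000) before Okafor (13 Apr 2001).
Full order: Quinn, Saleh, Whitfield, Okafor.

Quinn, Saleh, Whitfield, Okafor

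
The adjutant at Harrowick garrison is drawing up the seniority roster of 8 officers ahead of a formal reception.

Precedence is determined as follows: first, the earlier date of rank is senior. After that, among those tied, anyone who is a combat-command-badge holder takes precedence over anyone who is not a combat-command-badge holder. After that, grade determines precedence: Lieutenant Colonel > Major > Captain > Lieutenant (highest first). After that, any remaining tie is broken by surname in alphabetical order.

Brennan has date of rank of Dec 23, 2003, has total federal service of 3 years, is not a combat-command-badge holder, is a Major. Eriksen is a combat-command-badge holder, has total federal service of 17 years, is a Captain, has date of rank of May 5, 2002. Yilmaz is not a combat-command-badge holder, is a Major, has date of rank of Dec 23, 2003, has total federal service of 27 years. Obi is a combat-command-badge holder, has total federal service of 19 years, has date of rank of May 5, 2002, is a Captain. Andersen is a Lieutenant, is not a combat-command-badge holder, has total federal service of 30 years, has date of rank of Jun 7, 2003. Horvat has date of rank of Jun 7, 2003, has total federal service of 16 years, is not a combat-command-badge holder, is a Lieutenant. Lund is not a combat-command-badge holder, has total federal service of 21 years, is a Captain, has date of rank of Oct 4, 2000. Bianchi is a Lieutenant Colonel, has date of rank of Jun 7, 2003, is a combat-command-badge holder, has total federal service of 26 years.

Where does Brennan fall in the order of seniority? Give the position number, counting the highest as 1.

By date of rank (earlier first): Lund (Oct 4, 2000); then Eriksen and Obi (both May 5, 2002); then Bianchi, Andersen and Horvat (each Jun 7, 2003); then Brennan and Yilmaz (both Dec 23, 2003).
Eriksen and Obi are each a combat-command-badge holder, so the next rule applies.
Eriksen and Obi are each Captain, so the next rule applies.
Among Eriksen and Obi, alphabetically by surname: Eriksen before Obi.
Among Bianchi, Andersen and Horvat, a combat-command-badge holder before not a combat-command-badge holder: Bianchi (a combat-command-badge holder) before Andersen and Horvat (not a combat-command-badge holder).
Andersen and Horvat are each Lieutenant, so the next rule applies.
Among Andersen and Horvat, alphabetically by surname: Andersen before Horvat.
Brennan and Yilmaz are each not a combat-command-badge holder, so the next rule applies.
Brennan and Yilmaz are each Major, so the next rule applies.
Among Brennan and Yilmaz, alphabetically by surname: Brennan before Yilmaz.
Order: Lund, Eriksen, Obi, Bianchi, Andersen, Horvat, Brennan, Yilmaz. So position 7.

7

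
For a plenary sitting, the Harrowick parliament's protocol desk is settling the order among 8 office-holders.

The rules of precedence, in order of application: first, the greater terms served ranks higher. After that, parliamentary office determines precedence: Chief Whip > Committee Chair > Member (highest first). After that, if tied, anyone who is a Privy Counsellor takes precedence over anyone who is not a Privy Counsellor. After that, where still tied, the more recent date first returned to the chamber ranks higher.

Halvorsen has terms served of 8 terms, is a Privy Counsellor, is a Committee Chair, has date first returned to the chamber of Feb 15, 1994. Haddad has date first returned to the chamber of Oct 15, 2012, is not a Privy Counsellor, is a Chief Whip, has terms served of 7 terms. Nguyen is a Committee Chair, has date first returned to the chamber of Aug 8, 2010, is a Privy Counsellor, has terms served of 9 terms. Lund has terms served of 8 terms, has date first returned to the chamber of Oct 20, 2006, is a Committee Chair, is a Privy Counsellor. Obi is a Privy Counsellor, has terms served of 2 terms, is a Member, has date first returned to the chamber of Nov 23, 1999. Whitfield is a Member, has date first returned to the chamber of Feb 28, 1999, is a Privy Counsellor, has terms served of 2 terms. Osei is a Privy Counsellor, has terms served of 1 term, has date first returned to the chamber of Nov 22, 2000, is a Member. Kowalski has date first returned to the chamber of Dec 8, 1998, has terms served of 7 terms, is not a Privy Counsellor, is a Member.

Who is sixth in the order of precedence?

By terms served (higher first): Nguyen (9 terms); then Lund and Halvorsen (both 8 terms); then Haddad and Kowalski (both 7 terms); then Obi and Whitfield (both 2 terms); then Osei (1 term).
Lund and Halvorsen are each Committee Chair, so the next rule applies.
Lund and Halvorsen are each a Privy Counsellor, so the next rule applies.
Among Lund and Halvorsen, by date first returned to the chamber (later first): Lund (Oct 20, 2006) before Halvorsen (Feb 15, 1994).
Among Haddad and Kowalski, by parliamentary office: Haddad (Chief Whip) before Kowalski (Member).
Obi and Whitfield are each Member, so the next rule applies.
Obi and Whitfield are each a Privy Counsellor, so the next rule applies.
Among Obi and Whitfield, by date first returned to the chamber (later first): Obi (Nov 23, 1999) before Whitfield (Feb 28, 1999).
Order: Nguyen, Lund, Halvorsen, Haddad, Kowalski, Obi, Whitfield, Osei.

Obi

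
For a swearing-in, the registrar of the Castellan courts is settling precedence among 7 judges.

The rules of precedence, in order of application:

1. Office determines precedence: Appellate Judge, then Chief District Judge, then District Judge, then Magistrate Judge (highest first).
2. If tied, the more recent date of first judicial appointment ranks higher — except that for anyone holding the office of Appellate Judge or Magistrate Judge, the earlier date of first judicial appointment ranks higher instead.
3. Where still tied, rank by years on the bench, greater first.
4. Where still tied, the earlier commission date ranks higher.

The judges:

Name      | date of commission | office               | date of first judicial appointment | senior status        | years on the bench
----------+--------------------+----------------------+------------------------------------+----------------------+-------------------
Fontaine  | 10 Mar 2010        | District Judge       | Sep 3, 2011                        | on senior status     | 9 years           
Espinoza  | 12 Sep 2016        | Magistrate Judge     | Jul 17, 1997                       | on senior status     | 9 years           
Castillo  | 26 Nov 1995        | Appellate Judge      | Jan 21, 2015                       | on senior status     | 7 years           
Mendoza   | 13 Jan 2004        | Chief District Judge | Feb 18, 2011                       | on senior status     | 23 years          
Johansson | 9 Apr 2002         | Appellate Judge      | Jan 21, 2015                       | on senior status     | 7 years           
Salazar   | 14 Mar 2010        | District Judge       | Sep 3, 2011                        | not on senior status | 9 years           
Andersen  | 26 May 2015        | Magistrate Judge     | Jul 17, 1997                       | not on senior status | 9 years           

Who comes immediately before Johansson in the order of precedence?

Castillo

By office: Castillo and Johansson (Appellate Judge); then Mendoza (Chief District Judge); then Fontaine and Salazar (District Judge); then Andersen and Espinoza (Magistrate Judge).
Castillo and Johansson both have date of first judicial appointment Jan 21, 2015, so the next rule applies.
Castillo and Johansson both have years on the bench 7 years, so the next rule applies.
Among Castillo and Johansson, by date of commission (earlier first): Castillo (26 Nov 1995) before Johansson (9 Apr 2002).
Fontaine and Salazar both have date of first judicial appointment Sep 3, 2011, so the next rule applies.
Fontaine and Salazar both have years on the bench 9 years, so the next rule applies.
Among Fontaine and Salazar, by date of commission (earlier first): Fontaine (10 Mar 2010) before Salazar (14 Mar 2010).
Andersen and Espinoza both have date of first judicial appointment Jul 17, 1997, so the next rule applies.
Andersen and Espinoza both have years on the bench 9 years, so the next rule applies.
Among Andersen and Espinoza, by date of commission (earlier first): Andersen (26 May 2015) before Espinoza (12 Sep 2016).
Order: Castillo, Johansson, Mendoza, Fontaine, Salazar, Andersen, Espinoza.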